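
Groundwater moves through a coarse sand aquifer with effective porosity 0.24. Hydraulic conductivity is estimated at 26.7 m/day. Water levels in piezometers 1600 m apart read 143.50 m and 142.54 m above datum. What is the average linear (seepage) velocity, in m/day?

0.0668

Hydraulic gradient i = (143.50 − 142.54) / 1600 = 0.96 / 1600 = 0.0006000.
Darcy flux q = K · i = 26.70 × 0.0006000 = 0.01602 m/day.
Seepage velocity v = q / n_e = 0.01602 / 0.24 = 0.06675 m/day.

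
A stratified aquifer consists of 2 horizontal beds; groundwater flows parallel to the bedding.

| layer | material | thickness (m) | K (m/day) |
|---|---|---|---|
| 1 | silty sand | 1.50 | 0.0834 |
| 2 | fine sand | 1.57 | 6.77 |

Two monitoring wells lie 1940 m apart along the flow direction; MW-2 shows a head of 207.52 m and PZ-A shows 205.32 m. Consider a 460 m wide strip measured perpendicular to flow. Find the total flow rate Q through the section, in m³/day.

Flow is parallel to layering, so each bed carries its own Darcy discharge and the transmissivities add.
Σ(K_i·b_i) = 0.0834×1.50 + 6.77×1.57 = 10.75 m²/day.
Hydraulic gradient i = (207.52 − 205.32) / 1940 = 2.2 / 1940 = 0.001134.
Q = Σ(K_i·b_i) · W · i = 10.75 × 460 × 0.001134 = 5.610 m³/day.

5.61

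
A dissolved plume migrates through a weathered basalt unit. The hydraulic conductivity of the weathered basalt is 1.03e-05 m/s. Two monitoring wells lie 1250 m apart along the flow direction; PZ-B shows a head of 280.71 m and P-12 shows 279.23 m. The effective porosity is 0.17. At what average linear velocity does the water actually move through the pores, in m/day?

0.00620

Convert K: 1.03e-05 m/s × 86400 = 0.8899 m/day.
Hydraulic gradient i = (280.71 − 279.23) / 1250 = 1.48 / 1250 = 0.001184.
Darcy flux q = K · i = 0.8899 × 0.001184 = 0.001054 m/day.
Seepage velocity v = q / n_e = 0.001054 / 0.17 = 0.006198 m/day.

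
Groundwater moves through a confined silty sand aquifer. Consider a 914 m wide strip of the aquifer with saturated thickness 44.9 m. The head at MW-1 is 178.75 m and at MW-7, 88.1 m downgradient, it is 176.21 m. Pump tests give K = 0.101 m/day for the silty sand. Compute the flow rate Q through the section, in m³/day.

120

Cross-sectional area A = 914 × 44.9 = 41039 m².
Hydraulic gradient i = (178.75 − 176.21) / 88.1 = 2.54 / 88.1 = 0.02883.
Darcy's law: Q = K · A · i = 0.1010 × 41039 × 0.02883 = 119.5 m³/day.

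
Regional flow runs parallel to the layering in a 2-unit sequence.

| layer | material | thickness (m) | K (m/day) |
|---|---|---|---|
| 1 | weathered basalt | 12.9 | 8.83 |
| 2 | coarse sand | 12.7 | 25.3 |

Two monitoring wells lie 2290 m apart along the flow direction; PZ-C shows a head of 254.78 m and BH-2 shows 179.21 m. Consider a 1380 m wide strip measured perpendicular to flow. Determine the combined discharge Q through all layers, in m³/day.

Flow is parallel to layering, so each bed carries its own Darcy discharge and the transmissivities add.
Σ(K_i·b_i) = 8.83×12.9 + 25.3×12.7 = 435.2 m²/day.
Hydraulic gradient i = (254.78 − 179.21) / 2290 = 75.57 / 2290 = 0.03300.
Q = Σ(K_i·b_i) · W · i = 435.2 × 1380 × 0.03300 = 19820 m³/day.

19800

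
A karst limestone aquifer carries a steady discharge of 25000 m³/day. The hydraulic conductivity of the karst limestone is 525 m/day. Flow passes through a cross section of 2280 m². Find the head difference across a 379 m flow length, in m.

7.92

From Q = K·A·i, i = Q / (K·A) = 25000 / (525.0 × 2280) = 0.02089.
Head loss Δh = i · L = 0.02089 × 379 = 7.916 m.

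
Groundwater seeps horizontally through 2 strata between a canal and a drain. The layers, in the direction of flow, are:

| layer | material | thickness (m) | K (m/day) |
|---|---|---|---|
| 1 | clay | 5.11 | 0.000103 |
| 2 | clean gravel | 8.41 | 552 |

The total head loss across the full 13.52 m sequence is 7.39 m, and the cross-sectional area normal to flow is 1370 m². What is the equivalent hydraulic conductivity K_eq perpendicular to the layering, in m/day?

Flow is perpendicular to layering, so the layers act in series and the equivalent K is the thickness-weighted harmonic mean.
Total thickness L = 5.11 + 8.41 = 13.52 m.
Σ(b_i/K_i) = 5.11/0.000103 + 8.41/552 = 49612 d.
K_eq = L / Σ(b_i/K_i) = 13.52 / 49612 = 0.0002725 m/day.

0.000273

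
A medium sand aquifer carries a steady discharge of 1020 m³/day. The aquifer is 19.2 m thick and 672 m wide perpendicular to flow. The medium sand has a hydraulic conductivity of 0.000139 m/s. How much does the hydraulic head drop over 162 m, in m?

Convert K: 0.000139 m/s × 86400 = 12.01 m/day.
Cross-sectional area A = 672 × 19.2 = 12902 m².
From Q = K·A·i, i = Q / (K·A) = 1020 / (12.01 × 12902) = 0.006583.
Head loss Δh = i · L = 0.006583 × 162 = 1.066 m.

1.07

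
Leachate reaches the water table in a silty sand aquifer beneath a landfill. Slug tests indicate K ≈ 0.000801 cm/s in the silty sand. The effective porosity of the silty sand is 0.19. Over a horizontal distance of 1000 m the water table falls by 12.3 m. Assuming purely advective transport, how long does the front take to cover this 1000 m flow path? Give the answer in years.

Convert K: 0.000801 cm/s × 864 = 0.6921 m/day.
Hydraulic gradient i = Δh / L = 12.3 / 1000 = 0.01230.
Darcy flux q = K · i = 0.6921 × 0.01230 = 0.008512 m/day.
Seepage velocity v = q / n_e = 0.008512 / 0.19 = 0.04480 m/day.
Travel time t = L / v = 1000 / 0.04480 = 22320 days = 61.11 years.

61.1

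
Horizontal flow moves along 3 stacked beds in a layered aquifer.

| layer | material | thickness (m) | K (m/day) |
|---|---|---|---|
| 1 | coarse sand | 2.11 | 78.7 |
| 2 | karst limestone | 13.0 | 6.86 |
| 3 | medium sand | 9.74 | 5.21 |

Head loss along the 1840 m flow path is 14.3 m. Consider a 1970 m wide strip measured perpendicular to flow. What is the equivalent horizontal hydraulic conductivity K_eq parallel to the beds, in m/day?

Flow is parallel to layering, so each bed carries its own Darcy discharge and the transmissivities add.
Σ(K_i·b_i) = 78.7×2.11 + 6.86×13.0 + 5.21×9.74 = 306.0 m²/day.
Total thickness b = 24.85 m, so K_eq = Σ(K_i·b_i)/b = 12.31 m/day.

12.3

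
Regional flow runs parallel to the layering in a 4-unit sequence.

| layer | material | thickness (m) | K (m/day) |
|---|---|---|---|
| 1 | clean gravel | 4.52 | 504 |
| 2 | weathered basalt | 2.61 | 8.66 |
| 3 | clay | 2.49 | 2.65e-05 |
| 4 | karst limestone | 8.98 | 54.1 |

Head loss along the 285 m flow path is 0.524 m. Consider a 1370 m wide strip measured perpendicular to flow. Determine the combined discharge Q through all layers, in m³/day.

7020

Flow is parallel to layering, so each bed carries its own Darcy discharge and the transmissivities add.
Σ(K_i·b_i) = 504×4.52 + 8.66×2.61 + 2.65e-05×2.49 + 54.1×8.98 = 2787 m²/day.
Hydraulic gradient i = Δh / L = 0.524 / 285 = 0.001839.
Q = Σ(K_i·b_i) · W · i = 2787 × 1370 × 0.001839 = 7019 m³/day.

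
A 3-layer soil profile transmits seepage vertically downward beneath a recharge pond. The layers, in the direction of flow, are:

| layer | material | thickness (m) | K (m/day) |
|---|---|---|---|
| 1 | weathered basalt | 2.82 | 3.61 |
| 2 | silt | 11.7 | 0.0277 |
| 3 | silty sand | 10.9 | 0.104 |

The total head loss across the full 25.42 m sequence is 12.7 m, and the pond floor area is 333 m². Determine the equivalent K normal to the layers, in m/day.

0.0481

Flow is perpendicular to layering, so the layers act in series and the equivalent K is the thickness-weighted harmonic mean.
Total thickness L = 2.82 + 11.7 + 10.9 = 25.42 m.
Σ(b_i/K_i) = 2.82/3.61 + 11.7/0.0277 + 10.9/0.104 = 528.0 d.
K_eq = L / Σ(b_i/K_i) = 25.42 / 528.0 = 0.04815 m/day.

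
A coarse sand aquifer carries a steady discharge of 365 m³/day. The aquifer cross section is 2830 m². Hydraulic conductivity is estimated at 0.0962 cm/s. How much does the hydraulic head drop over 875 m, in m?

1.36

Convert K: 0.0962 cm/s × 864 = 83.12 m/day.
From Q = K·A·i, i = Q / (K·A) = 365 / (83.12 × 2830) = 0.001552.
Head loss Δh = i · L = 0.001552 × 875 = 1.358 m.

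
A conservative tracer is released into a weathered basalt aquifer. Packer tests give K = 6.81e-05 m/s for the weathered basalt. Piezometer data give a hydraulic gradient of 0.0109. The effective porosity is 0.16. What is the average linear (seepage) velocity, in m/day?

Convert K: 6.81e-05 m/s × 86400 = 5.884 m/day.
Hydraulic gradient i = 0.0109.
Darcy flux q = K · i = 5.884 × 0.01090 = 0.06413 m/day.
Seepage velocity v = q / n_e = 0.06413 / 0.16 = 0.4008 m/day.

0.401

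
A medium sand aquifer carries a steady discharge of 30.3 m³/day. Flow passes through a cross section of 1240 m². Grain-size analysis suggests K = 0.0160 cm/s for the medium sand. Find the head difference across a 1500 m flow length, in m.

2.65

Convert K: 0.0160 cm/s × 864 = 13.82 m/day.
From Q = K·A·i, i = Q / (K·A) = 30.3 / (13.82 × 1240) = 0.001768.
Head loss Δh = i · L = 0.001768 × 1500 = 2.651 m.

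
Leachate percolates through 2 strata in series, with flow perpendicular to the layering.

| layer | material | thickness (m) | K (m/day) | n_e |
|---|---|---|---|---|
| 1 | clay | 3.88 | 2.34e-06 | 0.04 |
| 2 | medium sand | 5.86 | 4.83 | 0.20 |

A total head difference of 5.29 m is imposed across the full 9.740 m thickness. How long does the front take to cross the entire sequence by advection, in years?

1140

With flow normal to the layers, continuity requires the same specific discharge q through every layer.
Σ(b_i/K_i) = 3.88/2.34e-06 + 5.86/4.83 = 1.658e+06 d.
q = Δh / Σ(b_i/K_i) = 5.29 / 1.658e+06 = 3.190e-06 m/day.
In each layer the seepage velocity is v_i = q/n_i, so the layer transit time is t_i = b_i·n_i / q:
  layer 1 (clay): t_1 = 3.88 × 0.04 / 3.190e-06 = 48647 d
  layer 2 (medium sand): t_2 = 5.86 × 0.20 / 3.190e-06 = 3.674e+05 d
Total t = Σ t_i = 4.160e+05 days = 1139 years.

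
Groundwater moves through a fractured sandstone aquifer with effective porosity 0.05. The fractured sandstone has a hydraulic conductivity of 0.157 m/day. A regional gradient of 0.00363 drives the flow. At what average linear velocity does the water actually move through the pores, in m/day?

Hydraulic gradient i = 0.00363.
Darcy flux q = K · i = 0.1570 × 0.003630 = 0.0005699 m/day.
Seepage velocity v = q / n_e = 0.0005699 / 0.05 = 0.01140 m/day.

0.0114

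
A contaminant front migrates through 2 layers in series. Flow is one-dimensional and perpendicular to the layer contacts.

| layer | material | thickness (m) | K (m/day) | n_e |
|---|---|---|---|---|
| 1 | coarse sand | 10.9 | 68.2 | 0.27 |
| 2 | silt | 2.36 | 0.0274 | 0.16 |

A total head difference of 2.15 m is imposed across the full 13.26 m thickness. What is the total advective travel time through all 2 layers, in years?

0.365

With flow normal to the layers, continuity requires the same specific discharge q through every layer.
Σ(b_i/K_i) = 10.9/68.2 + 2.36/0.0274 = 86.29 d.
q = Δh / Σ(b_i/K_i) = 2.15 / 86.29 = 0.02492 m/day.
In each layer the seepage velocity is v_i = q/n_i, so the layer transit time is t_i = b_i·n_i / q:
  layer 1 (coarse sand): t_1 = 10.9 × 0.27 / 0.02492 = 118.1 d
  layer 2 (silt): t_2 = 2.36 × 0.16 / 0.02492 = 15.16 d
Total t = Σ t_i = 133.3 days = 0.3649 years.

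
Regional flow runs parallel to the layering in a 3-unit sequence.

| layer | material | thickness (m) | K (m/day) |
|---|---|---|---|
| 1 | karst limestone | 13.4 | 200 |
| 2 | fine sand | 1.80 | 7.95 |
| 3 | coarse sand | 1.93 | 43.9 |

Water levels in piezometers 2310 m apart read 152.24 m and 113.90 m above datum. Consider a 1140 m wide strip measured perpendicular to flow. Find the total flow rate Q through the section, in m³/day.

Flow is parallel to layering, so each bed carries its own Darcy discharge and the transmissivities add.
Σ(K_i·b_i) = 200×13.4 + 7.95×1.80 + 43.9×1.93 = 2779 m²/day.
Hydraulic gradient i = (152.24 − 113.90) / 2310 = 38.34 / 2310 = 0.01660.
Q = Σ(K_i·b_i) · W · i = 2779 × 1140 × 0.01660 = 52582 m³/day.

52600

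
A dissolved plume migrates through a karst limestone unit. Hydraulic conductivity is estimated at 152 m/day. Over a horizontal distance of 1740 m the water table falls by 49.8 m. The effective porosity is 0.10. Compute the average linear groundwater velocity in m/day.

43.5

Hydraulic gradient i = Δh / L = 49.8 / 1740 = 0.02862.
Darcy flux q = K · i = 152.0 × 0.02862 = 4.350 m/day.
Seepage velocity v = q / n_e = 4.350 / 0.10 = 43.50 m/day.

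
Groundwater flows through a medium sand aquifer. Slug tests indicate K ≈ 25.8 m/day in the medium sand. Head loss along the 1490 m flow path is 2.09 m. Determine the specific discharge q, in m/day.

0.0362

Hydraulic gradient i = Δh / L = 2.09 / 1490 = 0.001403.
Specific discharge q = K · i = 25.80 × 0.001403 = 0.03619 m/day.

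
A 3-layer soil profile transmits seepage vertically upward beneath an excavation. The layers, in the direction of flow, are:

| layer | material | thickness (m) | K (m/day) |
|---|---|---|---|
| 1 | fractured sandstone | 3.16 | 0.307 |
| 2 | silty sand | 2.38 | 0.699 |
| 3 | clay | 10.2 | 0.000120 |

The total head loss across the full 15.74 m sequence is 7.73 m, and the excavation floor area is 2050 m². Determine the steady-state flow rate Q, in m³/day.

0.186

Flow is perpendicular to layering, so the layers act in series and the equivalent K is the thickness-weighted harmonic mean.
Total thickness L = 3.16 + 2.38 + 10.2 = 15.74 m.
Σ(b_i/K_i) = 3.16/0.307 + 2.38/0.699 + 10.2/0.000120 = 85014 d.
K_eq = L / Σ(b_i/K_i) = 15.74 / 85014 = 0.0001851 m/day.
Q = K_eq · A · (Δh/L) = 0.0001851 × 2050 × (7.73/15.74) = 0.1864 m³/day.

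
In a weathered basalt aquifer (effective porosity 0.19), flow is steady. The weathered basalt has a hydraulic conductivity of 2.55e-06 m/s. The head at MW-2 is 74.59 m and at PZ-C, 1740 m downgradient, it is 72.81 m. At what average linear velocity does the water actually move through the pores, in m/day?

Convert K: 2.55e-06 m/s × 86400 = 0.2203 m/day.
Hydraulic gradient i = (74.59 − 72.81) / 1740 = 1.78 / 1740 = 0.001023.
Darcy flux q = K · i = 0.2203 × 0.001023 = 0.0002254 m/day.
Seepage velocity v = q / n_e = 0.0002254 / 0.19 = 0.001186 m/day.

0.00119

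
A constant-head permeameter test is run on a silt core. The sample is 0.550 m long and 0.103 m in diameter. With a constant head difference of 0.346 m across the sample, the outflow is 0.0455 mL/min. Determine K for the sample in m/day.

0.0125

Cross-sectional area A = π·(d/2)² = π × (0.103/2)² = 0.008332 m².
Convert discharge: 0.0455 mL/min = 7.583e-10 m³/s.
Darcy's law rearranged: K = Q·L / (A·Δh) = 7.583e-10 × 0.550 / (0.008332 × 0.346) = 1.447e-07 m/s = 0.01250 m/day.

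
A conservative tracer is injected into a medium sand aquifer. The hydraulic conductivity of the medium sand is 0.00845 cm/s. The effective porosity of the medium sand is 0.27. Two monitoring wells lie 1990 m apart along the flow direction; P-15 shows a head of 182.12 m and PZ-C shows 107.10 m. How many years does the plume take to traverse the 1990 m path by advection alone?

5.34

Convert K: 0.00845 cm/s × 864 = 7.301 m/day.
Hydraulic gradient i = (182.12 − 107.10) / 1990 = 75.02 / 1990 = 0.03770.
Darcy flux q = K · i = 7.301 × 0.03770 = 0.2752 m/day.
Seepage velocity v = q / n_e = 0.2752 / 0.27 = 1.019 m/day.
Travel time t = L / v = 1990 / 1.019 = 1952 days = 5.345 years.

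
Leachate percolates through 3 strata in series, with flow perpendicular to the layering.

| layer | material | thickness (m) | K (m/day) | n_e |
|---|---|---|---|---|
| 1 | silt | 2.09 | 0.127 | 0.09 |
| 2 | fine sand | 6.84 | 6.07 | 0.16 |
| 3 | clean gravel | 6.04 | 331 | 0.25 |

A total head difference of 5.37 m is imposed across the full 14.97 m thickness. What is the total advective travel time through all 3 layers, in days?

9.15

With flow normal to the layers, continuity requires the same specific discharge q through every layer.
Σ(b_i/K_i) = 2.09/0.127 + 6.84/6.07 + 6.04/331 = 17.60 d.
q = Δh / Σ(b_i/K_i) = 5.37 / 17.60 = 0.3051 m/day.
In each layer the seepage velocity is v_i = q/n_i, so the layer transit time is t_i = b_i·n_i / q:
  layer 1 (silt): t_1 = 2.09 × 0.09 / 0.3051 = 0.6166 d
  layer 2 (fine sand): t_2 = 6.84 × 0.16 / 0.3051 = 3.587 d
  layer 3 (clean gravel): t_3 = 6.04 × 0.25 / 0.3051 = 4.949 d
Total t = Σ t_i = 9.153 days.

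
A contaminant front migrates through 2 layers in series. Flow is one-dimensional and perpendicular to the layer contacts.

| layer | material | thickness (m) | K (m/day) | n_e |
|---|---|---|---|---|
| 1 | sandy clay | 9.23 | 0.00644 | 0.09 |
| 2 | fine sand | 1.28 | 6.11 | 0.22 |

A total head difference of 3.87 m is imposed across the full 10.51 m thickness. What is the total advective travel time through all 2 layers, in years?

1.13

With flow normal to the layers, continuity requires the same specific discharge q through every layer.
Σ(b_i/K_i) = 9.23/0.00644 + 1.28/6.11 = 1433 d.
q = Δh / Σ(b_i/K_i) = 3.87 / 1433 = 0.002700 m/day.
In each layer the seepage velocity is v_i = q/n_i, so the layer transit time is t_i = b_i·n_i / q:
  layer 1 (sandy clay): t_1 = 9.23 × 0.09 / 0.002700 = 307.7 d
  layer 2 (fine sand): t_2 = 1.28 × 0.22 / 0.002700 = 104.3 d
Total t = Σ t_i = 412.0 days = 1.128 years.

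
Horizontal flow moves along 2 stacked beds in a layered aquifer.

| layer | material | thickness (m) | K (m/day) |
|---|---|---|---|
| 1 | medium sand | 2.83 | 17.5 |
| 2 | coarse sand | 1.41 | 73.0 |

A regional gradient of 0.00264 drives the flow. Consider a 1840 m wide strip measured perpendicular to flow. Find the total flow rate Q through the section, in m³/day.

Flow is parallel to layering, so each bed carries its own Darcy discharge and the transmissivities add.
Σ(K_i·b_i) = 17.5×2.83 + 73.0×1.41 = 152.5 m²/day.
Hydraulic gradient i = 0.00264.
Q = Σ(K_i·b_i) · W · i = 152.5 × 1840 × 0.002640 = 740.6 m³/day.

741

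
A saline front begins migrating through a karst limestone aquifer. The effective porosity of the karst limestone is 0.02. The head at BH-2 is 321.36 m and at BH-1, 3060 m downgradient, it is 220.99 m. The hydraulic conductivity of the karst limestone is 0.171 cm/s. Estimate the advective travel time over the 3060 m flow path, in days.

12.6

Convert K: 0.171 cm/s × 864 = 147.7 m/day.
Hydraulic gradient i = (321.36 − 220.99) / 3060 = 100.37 / 3060 = 0.03280.
Darcy flux q = K · i = 147.7 × 0.03280 = 4.846 m/day.
Seepage velocity v = q / n_e = 4.846 / 0.02 = 242.3 m/day.
Travel time t = L / v = 3060 / 242.3 = 12.63 days.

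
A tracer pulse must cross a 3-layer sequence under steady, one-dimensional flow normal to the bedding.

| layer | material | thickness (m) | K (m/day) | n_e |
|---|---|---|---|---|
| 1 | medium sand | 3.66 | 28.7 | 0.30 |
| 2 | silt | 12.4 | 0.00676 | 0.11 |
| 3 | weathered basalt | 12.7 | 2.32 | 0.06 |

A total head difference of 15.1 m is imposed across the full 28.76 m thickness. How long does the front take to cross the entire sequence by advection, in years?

1.08

With flow normal to the layers, continuity requires the same specific discharge q through every layer.
Σ(b_i/K_i) = 3.66/28.7 + 12.4/0.00676 + 12.7/2.32 = 1840 d.
q = Δh / Σ(b_i/K_i) = 15.1 / 1840 = 0.008207 m/day.
In each layer the seepage velocity is v_i = q/n_i, so the layer transit time is t_i = b_i·n_i / q:
  layer 1 (medium sand): t_1 = 3.66 × 0.30 / 0.008207 = 133.8 d
  layer 2 (silt): t_2 = 12.4 × 0.11 / 0.008207 = 166.2 d
  layer 3 (weathered basalt): t_3 = 12.7 × 0.06 / 0.008207 = 92.85 d
Total t = Σ t_i = 392.8 days = 1.076 years.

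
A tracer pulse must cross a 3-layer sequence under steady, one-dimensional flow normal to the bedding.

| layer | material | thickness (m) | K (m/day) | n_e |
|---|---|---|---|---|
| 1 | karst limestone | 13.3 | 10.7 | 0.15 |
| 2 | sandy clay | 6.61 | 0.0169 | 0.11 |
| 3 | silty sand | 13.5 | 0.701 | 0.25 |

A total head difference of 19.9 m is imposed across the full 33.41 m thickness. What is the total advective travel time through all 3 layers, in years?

With flow normal to the layers, continuity requires the same specific discharge q through every layer.
Σ(b_i/K_i) = 13.3/10.7 + 6.61/0.0169 + 13.5/0.701 = 411.6 d.
q = Δh / Σ(b_i/K_i) = 19.9 / 411.6 = 0.04834 m/day.
In each layer the seepage velocity is v_i = q/n_i, so the layer transit time is t_i = b_i·n_i / q:
  layer 1 (karst limestone): t_1 = 13.3 × 0.15 / 0.04834 = 41.27 d
  layer 2 (sandy clay): t_2 = 6.61 × 0.11 / 0.04834 = 15.04 d
  layer 3 (silty sand): t_3 = 13.5 × 0.25 / 0.04834 = 69.81 d
Total t = Σ t_i = 126.1 days = 0.3453 years.

0.345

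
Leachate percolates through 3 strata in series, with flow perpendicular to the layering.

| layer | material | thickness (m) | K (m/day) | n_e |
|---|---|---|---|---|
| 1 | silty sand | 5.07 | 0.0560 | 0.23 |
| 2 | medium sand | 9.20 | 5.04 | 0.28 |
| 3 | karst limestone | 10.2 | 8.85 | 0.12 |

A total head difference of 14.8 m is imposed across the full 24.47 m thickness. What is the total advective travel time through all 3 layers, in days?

31.4

With flow normal to the layers, continuity requires the same specific discharge q through every layer.
Σ(b_i/K_i) = 5.07/0.0560 + 9.20/5.04 + 10.2/8.85 = 93.51 d.
q = Δh / Σ(b_i/K_i) = 14.8 / 93.51 = 0.1583 m/day.
In each layer the seepage velocity is v_i = q/n_i, so the layer transit time is t_i = b_i·n_i / q:
  layer 1 (silty sand): t_1 = 5.07 × 0.23 / 0.1583 = 7.368 d
  layer 2 (medium sand): t_2 = 9.20 × 0.28 / 0.1583 = 16.28 d
  layer 3 (karst limestone): t_3 = 10.2 × 0.12 / 0.1583 = 7.734 d
Total t = Σ t_i = 31.38 days.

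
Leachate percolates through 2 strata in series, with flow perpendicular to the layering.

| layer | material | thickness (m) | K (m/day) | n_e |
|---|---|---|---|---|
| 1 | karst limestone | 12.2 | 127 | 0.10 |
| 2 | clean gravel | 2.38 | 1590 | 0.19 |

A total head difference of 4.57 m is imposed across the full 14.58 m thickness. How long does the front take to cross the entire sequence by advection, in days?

With flow normal to the layers, continuity requires the same specific discharge q through every layer.
Σ(b_i/K_i) = 12.2/127 + 2.38/1590 = 0.09756 d.
q = Δh / Σ(b_i/K_i) = 4.57 / 0.09756 = 46.84 m/day.
In each layer the seepage velocity is v_i = q/n_i, so the layer transit time is t_i = b_i·n_i / q:
  layer 1 (karst limestone): t_1 = 12.2 × 0.10 / 46.84 = 0.02604 d
  layer 2 (clean gravel): t_2 = 2.38 × 0.19 / 46.84 = 0.009654 d
Total t = Σ t_i = 0.03570 days.

0.0357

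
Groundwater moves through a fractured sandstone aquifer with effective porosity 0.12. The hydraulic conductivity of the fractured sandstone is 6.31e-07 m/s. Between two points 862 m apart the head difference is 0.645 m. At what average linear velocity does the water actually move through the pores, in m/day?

0.000340

Convert K: 6.31e-07 m/s × 86400 = 0.05452 m/day.
Hydraulic gradient i = Δh / L = 0.645 / 862 = 0.0007483.
Darcy flux q = K · i = 0.05452 × 0.0007483 = 4.079e-05 m/day.
Seepage velocity v = q / n_e = 4.079e-05 / 0.12 = 0.0003399 m/day.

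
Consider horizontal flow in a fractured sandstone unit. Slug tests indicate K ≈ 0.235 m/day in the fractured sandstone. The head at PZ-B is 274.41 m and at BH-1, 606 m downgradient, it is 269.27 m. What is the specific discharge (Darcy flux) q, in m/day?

Hydraulic gradient i = (274.41 − 269.27) / 606 = 5.14 / 606 = 0.008482.
Specific discharge q = K · i = 0.2350 × 0.008482 = 0.001993 m/day.

0.00199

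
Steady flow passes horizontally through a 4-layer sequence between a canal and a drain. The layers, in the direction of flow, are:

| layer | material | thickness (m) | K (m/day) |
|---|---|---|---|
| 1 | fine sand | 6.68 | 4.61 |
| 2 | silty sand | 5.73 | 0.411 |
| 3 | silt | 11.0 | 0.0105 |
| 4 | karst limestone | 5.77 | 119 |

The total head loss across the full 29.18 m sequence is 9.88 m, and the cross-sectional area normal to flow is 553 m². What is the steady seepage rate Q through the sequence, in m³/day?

5.14

Flow is perpendicular to layering, so the layers act in series and the equivalent K is the thickness-weighted harmonic mean.
Total thickness L = 6.68 + 5.73 + 11.0 + 5.77 = 29.18 m.
Σ(b_i/K_i) = 6.68/4.61 + 5.73/0.411 + 11.0/0.0105 + 5.77/119 = 1063 d.
K_eq = L / Σ(b_i/K_i) = 29.18 / 1063 = 0.02745 m/day.
Q = K_eq · A · (Δh/L) = 0.02745 × 553 × (9.88/29.18) = 5.140 m³/day.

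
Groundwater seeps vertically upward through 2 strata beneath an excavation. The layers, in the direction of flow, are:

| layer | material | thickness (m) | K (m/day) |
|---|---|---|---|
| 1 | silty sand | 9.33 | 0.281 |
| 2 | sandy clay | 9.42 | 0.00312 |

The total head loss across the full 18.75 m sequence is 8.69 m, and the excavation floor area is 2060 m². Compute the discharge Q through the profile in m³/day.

5.86

Flow is perpendicular to layering, so the layers act in series and the equivalent K is the thickness-weighted harmonic mean.
Total thickness L = 9.33 + 9.42 = 18.75 m.
Σ(b_i/K_i) = 9.33/0.281 + 9.42/0.00312 = 3052 d.
K_eq = L / Σ(b_i/K_i) = 18.75 / 3052 = 0.006143 m/day.
Q = K_eq · A · (Δh/L) = 0.006143 × 2060 × (8.69/18.75) = 5.865 m³/day.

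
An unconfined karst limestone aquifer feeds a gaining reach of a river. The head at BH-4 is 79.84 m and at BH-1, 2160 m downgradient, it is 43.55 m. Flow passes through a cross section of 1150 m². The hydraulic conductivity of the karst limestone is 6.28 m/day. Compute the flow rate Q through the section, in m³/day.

Hydraulic gradient i = (79.84 − 43.55) / 2160 = 36.29 / 2160 = 0.01680.
Darcy's law: Q = K · A · i = 6.280 × 1150 × 0.01680 = 121.3 m³/day.

121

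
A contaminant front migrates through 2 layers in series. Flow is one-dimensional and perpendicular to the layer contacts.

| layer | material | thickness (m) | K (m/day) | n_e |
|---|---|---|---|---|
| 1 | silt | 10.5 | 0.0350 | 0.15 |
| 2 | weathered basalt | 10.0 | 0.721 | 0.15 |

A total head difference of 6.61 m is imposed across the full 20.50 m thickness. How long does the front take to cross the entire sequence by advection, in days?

With flow normal to the layers, continuity requires the same specific discharge q through every layer.
Σ(b_i/K_i) = 10.5/0.0350 + 10.0/0.721 = 313.9 d.
q = Δh / Σ(b_i/K_i) = 6.61 / 313.9 = 0.02106 m/day.
In each layer the seepage velocity is v_i = q/n_i, so the layer transit time is t_i = b_i·n_i / q:
  layer 1 (silt): t_1 = 10.5 × 0.15 / 0.02106 = 74.79 d
  layer 2 (weathered basalt): t_2 = 10.0 × 0.15 / 0.02106 = 71.23 d
Total t = Σ t_i = 146.0 days.

146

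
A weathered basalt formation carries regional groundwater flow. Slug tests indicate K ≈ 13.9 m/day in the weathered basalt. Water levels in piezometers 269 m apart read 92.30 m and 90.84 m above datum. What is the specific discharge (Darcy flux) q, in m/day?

0.0754

Hydraulic gradient i = (92.30 − 90.84) / 269 = 1.46 / 269 = 0.005428.
Specific discharge q = K · i = 13.90 × 0.005428 = 0.07544 m/day.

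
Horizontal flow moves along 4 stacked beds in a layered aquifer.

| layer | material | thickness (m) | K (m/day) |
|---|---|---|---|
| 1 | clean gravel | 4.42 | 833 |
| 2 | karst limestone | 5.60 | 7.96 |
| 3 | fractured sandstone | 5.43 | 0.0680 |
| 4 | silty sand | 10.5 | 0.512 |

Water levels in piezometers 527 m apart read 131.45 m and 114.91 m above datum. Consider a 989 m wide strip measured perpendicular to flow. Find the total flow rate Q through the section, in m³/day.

Flow is parallel to layering, so each bed carries its own Darcy discharge and the transmissivities add.
Σ(K_i·b_i) = 833×4.42 + 7.96×5.60 + 0.0680×5.43 + 0.512×10.5 = 3732 m²/day.
Hydraulic gradient i = (131.45 − 114.91) / 527 = 16.54 / 527 = 0.03139.
Q = Σ(K_i·b_i) · W · i = 3732 × 989 × 0.03139 = 1.158e+05 m³/day.

116000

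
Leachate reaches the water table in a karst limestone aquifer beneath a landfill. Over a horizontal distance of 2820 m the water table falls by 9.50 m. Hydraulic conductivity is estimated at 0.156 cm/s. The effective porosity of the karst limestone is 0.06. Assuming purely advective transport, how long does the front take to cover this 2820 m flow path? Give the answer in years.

Convert K: 0.156 cm/s × 864 = 134.8 m/day.
Hydraulic gradient i = Δh / L = 9.50 / 2820 = 0.003369.
Darcy flux q = K · i = 134.8 × 0.003369 = 0.4541 m/day.
Seepage velocity v = q / n_e = 0.4541 / 0.06 = 7.568 m/day.
Travel time t = L / v = 2820 / 7.568 = 372.6 days = 1.020 years.

1.02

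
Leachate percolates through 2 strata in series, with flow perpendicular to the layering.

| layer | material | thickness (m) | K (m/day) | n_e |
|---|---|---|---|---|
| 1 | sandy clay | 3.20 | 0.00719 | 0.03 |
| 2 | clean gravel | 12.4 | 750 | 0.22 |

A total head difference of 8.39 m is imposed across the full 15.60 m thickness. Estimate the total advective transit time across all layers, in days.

150

With flow normal to the layers, continuity requires the same specific discharge q through every layer.
Σ(b_i/K_i) = 3.20/0.00719 + 12.4/750 = 445.1 d.
q = Δh / Σ(b_i/K_i) = 8.39 / 445.1 = 0.01885 m/day.
In each layer the seepage velocity is v_i = q/n_i, so the layer transit time is t_i = b_i·n_i / q:
  layer 1 (sandy clay): t_1 = 3.20 × 0.03 / 0.01885 = 5.093 d
  layer 2 (clean gravel): t_2 = 12.4 × 0.22 / 0.01885 = 144.7 d
Total t = Σ t_i = 149.8 days.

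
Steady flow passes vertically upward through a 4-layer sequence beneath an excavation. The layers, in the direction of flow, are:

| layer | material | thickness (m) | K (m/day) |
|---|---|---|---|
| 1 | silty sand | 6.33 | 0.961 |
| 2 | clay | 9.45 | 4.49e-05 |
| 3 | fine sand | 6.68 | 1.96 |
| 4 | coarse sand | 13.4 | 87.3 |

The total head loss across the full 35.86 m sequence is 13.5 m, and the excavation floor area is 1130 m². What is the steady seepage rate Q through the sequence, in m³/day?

0.0725

Flow is perpendicular to layering, so the layers act in series and the equivalent K is the thickness-weighted harmonic mean.
Total thickness L = 6.33 + 9.45 + 6.68 + 13.4 = 35.86 m.
Σ(b_i/K_i) = 6.33/0.961 + 9.45/4.49e-05 + 6.68/1.96 + 13.4/87.3 = 2.105e+05 d.
K_eq = L / Σ(b_i/K_i) = 35.86 / 2.105e+05 = 0.0001704 m/day.
Q = K_eq · A · (Δh/L) = 0.0001704 × 1130 × (13.5/35.86) = 0.07248 m³/day.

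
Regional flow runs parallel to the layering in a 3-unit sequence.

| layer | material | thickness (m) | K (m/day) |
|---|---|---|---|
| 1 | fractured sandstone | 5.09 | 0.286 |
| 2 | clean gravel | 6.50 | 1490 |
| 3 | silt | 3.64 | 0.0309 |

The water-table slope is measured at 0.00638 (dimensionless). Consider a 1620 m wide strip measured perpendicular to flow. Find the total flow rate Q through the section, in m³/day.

Flow is parallel to layering, so each bed carries its own Darcy discharge and the transmissivities add.
Σ(K_i·b_i) = 0.286×5.09 + 1490×6.50 + 0.0309×3.64 = 9687 m²/day.
Hydraulic gradient i = 0.00638.
Q = Σ(K_i·b_i) · W · i = 9687 × 1620 × 0.006380 = 1.001e+05 m³/day.

100000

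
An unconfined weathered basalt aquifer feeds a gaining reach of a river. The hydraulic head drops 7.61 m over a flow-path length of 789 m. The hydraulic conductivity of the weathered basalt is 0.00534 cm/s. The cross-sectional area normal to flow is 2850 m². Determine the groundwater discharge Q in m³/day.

127

Convert K: 0.00534 cm/s × 864 = 4.614 m/day.
Hydraulic gradient i = Δh / L = 7.61 / 789 = 0.009645.
Darcy's law: Q = K · A · i = 4.614 × 2850 × 0.009645 = 126.8 m³/day.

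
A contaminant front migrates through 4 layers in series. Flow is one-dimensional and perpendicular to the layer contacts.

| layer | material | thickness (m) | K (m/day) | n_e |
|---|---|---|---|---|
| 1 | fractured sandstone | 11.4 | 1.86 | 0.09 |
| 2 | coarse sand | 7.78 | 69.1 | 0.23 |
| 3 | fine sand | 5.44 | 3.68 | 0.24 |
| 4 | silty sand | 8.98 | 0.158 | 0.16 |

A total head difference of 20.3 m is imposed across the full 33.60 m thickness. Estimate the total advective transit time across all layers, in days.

With flow normal to the layers, continuity requires the same specific discharge q through every layer.
Σ(b_i/K_i) = 11.4/1.86 + 7.78/69.1 + 5.44/3.68 + 8.98/0.158 = 64.56 d.
q = Δh / Σ(b_i/K_i) = 20.3 / 64.56 = 0.3145 m/day.
In each layer the seepage velocity is v_i = q/n_i, so the layer transit time is t_i = b_i·n_i / q:
  layer 1 (fractured sandstone): t_1 = 11.4 × 0.09 / 0.3145 = 3.263 d
  layer 2 (coarse sand): t_2 = 7.78 × 0.23 / 0.3145 = 5.690 d
  layer 3 (fine sand): t_3 = 5.44 × 0.24 / 0.3145 = 4.152 d
  layer 4 (silty sand): t_4 = 8.98 × 0.16 / 0.3145 = 4.569 d
Total t = Σ t_i = 17.67 days.

17.7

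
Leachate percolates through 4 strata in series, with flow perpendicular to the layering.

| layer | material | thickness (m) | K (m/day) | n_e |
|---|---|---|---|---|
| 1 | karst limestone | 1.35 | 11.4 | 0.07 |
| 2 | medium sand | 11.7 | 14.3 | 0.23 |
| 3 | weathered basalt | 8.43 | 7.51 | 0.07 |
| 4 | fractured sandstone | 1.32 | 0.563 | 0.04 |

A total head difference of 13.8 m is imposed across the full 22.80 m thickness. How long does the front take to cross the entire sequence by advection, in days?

With flow normal to the layers, continuity requires the same specific discharge q through every layer.
Σ(b_i/K_i) = 1.35/11.4 + 11.7/14.3 + 8.43/7.51 + 1.32/0.563 = 4.404 d.
q = Δh / Σ(b_i/K_i) = 13.8 / 4.404 = 3.134 m/day.
In each layer the seepage velocity is v_i = q/n_i, so the layer transit time is t_i = b_i·n_i / q:
  layer 1 (karst limestone): t_1 = 1.35 × 0.07 / 3.134 = 0.03016 d
  layer 2 (medium sand): t_2 = 11.7 × 0.23 / 3.134 = 0.8587 d
  layer 3 (weathered basalt): t_3 = 8.43 × 0.07 / 3.134 = 0.1883 d
  layer 4 (fractured sandstone): t_4 = 1.32 × 0.04 / 3.134 = 0.01685 d
Total t = Σ t_i = 1.094 days.

1.09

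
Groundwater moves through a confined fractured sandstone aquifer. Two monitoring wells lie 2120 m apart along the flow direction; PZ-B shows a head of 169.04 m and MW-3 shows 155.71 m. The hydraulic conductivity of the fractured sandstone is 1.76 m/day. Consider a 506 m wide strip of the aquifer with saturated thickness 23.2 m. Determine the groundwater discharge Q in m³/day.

Cross-sectional area A = 506 × 23.2 = 11739 m².
Hydraulic gradient i = (169.04 − 155.71) / 2120 = 13.33 / 2120 = 0.006288.
Darcy's law: Q = K · A · i = 1.760 × 11739 × 0.006288 = 129.9 m³/day.

130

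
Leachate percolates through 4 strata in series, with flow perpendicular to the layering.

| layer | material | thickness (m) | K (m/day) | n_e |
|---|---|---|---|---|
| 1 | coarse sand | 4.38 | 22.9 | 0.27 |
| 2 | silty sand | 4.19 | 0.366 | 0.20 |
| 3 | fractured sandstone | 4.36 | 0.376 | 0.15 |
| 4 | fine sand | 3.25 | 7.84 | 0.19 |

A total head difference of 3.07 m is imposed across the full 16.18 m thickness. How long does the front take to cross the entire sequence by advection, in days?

With flow normal to the layers, continuity requires the same specific discharge q through every layer.
Σ(b_i/K_i) = 4.38/22.9 + 4.19/0.366 + 4.36/0.376 + 3.25/7.84 = 23.65 d.
q = Δh / Σ(b_i/K_i) = 3.07 / 23.65 = 0.1298 m/day.
In each layer the seepage velocity is v_i = q/n_i, so the layer transit time is t_i = b_i·n_i / q:
  layer 1 (coarse sand): t_1 = 4.38 × 0.27 / 0.1298 = 9.110 d
  layer 2 (silty sand): t_2 = 4.19 × 0.20 / 0.1298 = 6.456 d
  layer 3 (fractured sandstone): t_3 = 4.36 × 0.15 / 0.1298 = 5.038 d
  layer 4 (fine sand): t_4 = 3.25 × 0.19 / 0.1298 = 4.757 d
Total t = Σ t_i = 25.36 days.

25.4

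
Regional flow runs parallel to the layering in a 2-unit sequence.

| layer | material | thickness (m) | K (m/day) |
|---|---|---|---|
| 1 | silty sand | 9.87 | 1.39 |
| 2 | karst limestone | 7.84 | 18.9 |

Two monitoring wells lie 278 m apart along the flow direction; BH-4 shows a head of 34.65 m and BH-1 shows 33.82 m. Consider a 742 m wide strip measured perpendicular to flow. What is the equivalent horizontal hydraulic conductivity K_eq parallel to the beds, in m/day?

9.14

Flow is parallel to layering, so each bed carries its own Darcy discharge and the transmissivities add.
Σ(K_i·b_i) = 1.39×9.87 + 18.9×7.84 = 161.9 m²/day.
Total thickness b = 17.71 m, so K_eq = Σ(K_i·b_i)/b = 9.141 m/day.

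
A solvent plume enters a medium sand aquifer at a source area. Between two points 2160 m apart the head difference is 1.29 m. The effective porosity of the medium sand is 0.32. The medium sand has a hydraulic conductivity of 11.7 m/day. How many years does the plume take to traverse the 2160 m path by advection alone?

Hydraulic gradient i = Δh / L = 1.29 / 2160 = 0.0005972.
Darcy flux q = K · i = 11.70 × 0.0005972 = 0.006987 m/day.
Seepage velocity v = q / n_e = 0.006987 / 0.32 = 0.02184 m/day.
Travel time t = L / v = 2160 / 0.02184 = 98919 days = 270.8 years.

271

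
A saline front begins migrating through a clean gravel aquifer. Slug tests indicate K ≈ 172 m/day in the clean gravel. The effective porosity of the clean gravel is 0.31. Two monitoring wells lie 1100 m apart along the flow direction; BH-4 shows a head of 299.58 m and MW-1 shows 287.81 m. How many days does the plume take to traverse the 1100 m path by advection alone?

Hydraulic gradient i = (299.58 − 287.81) / 1100 = 11.77 / 1100 = 0.01070.
Darcy flux q = K · i = 172.0 × 0.01070 = 1.840 m/day.
Seepage velocity v = q / n_e = 1.840 / 0.31 = 5.937 m/day.
Travel time t = L / v = 1100 / 5.937 = 185.3 days.

185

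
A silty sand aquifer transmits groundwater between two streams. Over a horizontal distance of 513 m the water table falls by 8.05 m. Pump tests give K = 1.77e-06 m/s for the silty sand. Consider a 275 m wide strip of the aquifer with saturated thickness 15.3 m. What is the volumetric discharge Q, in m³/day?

Convert K: 1.77e-06 m/s × 86400 = 0.1529 m/day.
Cross-sectional area A = 275 × 15.3 = 4208 m².
Hydraulic gradient i = Δh / L = 8.05 / 513 = 0.01569.
Darcy's law: Q = K · A · i = 0.1529 × 4208 × 0.01569 = 10.10 m³/day.

10.1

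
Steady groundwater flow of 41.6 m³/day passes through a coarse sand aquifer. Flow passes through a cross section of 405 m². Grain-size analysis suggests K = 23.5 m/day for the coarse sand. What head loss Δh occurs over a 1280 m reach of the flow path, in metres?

From Q = K·A·i, i = Q / (K·A) = 41.6 / (23.50 × 405.0) = 0.004371.
Head loss Δh = i · L = 0.004371 × 1280 = 5.595 m.

5.59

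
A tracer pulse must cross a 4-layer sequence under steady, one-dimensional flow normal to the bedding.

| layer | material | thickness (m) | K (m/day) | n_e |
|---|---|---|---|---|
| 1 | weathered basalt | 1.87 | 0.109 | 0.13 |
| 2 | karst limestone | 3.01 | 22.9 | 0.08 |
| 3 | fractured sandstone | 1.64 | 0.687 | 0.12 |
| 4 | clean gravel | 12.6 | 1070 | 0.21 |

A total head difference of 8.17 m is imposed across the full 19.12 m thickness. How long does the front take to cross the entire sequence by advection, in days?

With flow normal to the layers, continuity requires the same specific discharge q through every layer.
Σ(b_i/K_i) = 1.87/0.109 + 3.01/22.9 + 1.64/0.687 + 12.6/1070 = 19.69 d.
q = Δh / Σ(b_i/K_i) = 8.17 / 19.69 = 0.4150 m/day.
In each layer the seepage velocity is v_i = q/n_i, so the layer transit time is t_i = b_i·n_i / q:
  layer 1 (weathered basalt): t_1 = 1.87 × 0.13 / 0.4150 = 0.5858 d
  layer 2 (karst limestone): t_2 = 3.01 × 0.08 / 0.4150 = 0.5802 d
  layer 3 (fractured sandstone): t_3 = 1.64 × 0.12 / 0.4150 = 0.4742 d
  layer 4 (clean gravel): t_4 = 12.6 × 0.21 / 0.4150 = 6.376 d
Total t = Σ t_i = 8.016 days.

8.02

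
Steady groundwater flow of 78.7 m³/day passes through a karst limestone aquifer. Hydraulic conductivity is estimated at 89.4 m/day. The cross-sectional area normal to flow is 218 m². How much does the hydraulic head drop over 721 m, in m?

From Q = K·A·i, i = Q / (K·A) = 78.7 / (89.40 × 218.0) = 0.004038.
Head loss Δh = i · L = 0.004038 × 721 = 2.911 m.

2.91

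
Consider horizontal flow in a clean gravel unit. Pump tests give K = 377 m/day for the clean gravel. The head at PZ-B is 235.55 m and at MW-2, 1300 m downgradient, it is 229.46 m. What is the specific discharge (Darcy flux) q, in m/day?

Hydraulic gradient i = (235.55 − 229.46) / 1300 = 6.09 / 1300 = 0.004685.
Specific discharge q = K · i = 377.0 × 0.004685 = 1.766 m/day.

1.77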